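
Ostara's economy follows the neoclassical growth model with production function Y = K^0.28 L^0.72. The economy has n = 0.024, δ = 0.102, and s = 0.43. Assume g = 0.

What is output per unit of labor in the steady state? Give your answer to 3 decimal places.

At the steady state, Δk = 0, so s·k^α = (n + δ)·k.
Dividing both sides by k: k^(1−α) = s / (n + δ).
k^0.72 = 0.43 / (0.024 + 0.102) = 0.43 / 0.126 = 3.4127
k* = 3.4127^(1/0.72) ≈ 5.5007
y* = (k*)^α = 5.5007^0.28 ≈ 1.6118

y* ≈ 1.612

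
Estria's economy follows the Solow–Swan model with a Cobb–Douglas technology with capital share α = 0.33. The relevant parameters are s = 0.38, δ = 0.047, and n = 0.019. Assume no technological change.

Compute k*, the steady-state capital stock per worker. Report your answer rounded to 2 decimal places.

k* ≈ 13.64

At the steady state, Δk = 0, so s·k^α = (n + δ)·k.
Dividing both sides by k: k^(1−α) = s / (n + δ).
k^0.67 = 0.38 / (0.019 + 0.047) = 0.38 / 0.066 = 5.7576
k* = 5.7576^(1/0.67) ≈ 13.6361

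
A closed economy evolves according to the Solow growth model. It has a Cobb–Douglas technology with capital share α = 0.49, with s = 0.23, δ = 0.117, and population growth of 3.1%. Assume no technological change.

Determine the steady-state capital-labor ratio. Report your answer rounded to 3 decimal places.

k* ≈ 2.374

In steady state, investment equals break-even investment: s·k^α = (n + δ)·k.
Dividing both sides by k: k^(1−α) = s / (n + δ).
k^0.51 = 0.23 / (0.031 + 0.117) = 0.23 / 0.148 = 1.5541
k* = 1.5541^(1/0.51) ≈ 2.3738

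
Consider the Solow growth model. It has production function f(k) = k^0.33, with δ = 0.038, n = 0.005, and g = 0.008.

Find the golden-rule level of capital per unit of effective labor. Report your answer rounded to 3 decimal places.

k_gold ≈ 16.232

The golden rule sets f'(k) = n + g + δ, i.e. α·k^(α−1) = n + g + δ.
So k^(1−α) = α / (n + g + δ) = 0.33 / 0.051 = 6.4706.
k_gold = 6.4706^(1/0.67) ≈ 16.2317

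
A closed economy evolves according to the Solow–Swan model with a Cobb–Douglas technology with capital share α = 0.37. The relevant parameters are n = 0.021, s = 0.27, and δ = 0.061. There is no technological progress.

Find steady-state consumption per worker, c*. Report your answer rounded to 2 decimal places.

At the steady state, Δk = 0, so s·k^α = (n + δ)·k.
Dividing both sides by k: k^(1−α) = s / (n + δ).
k^0.63 = 0.27 / (0.021 + 0.061) = 0.27 / 0.082 = 3.2927
k* = 3.2927^(1/0.63) ≈ 6.6300
y* = (k*)^α = 6.6300^0.37 ≈ 2.0135
c* = (1 − s)·y* = (1 − 0.27) × 2.0135 ≈ 1.4699

c* = 1.47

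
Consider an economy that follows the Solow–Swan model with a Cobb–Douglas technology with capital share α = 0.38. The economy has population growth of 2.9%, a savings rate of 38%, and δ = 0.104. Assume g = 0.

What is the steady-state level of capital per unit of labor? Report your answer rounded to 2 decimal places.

k* = 5.44

At the steady state, Δk = 0, so s·k^α = (n + δ)·k.
Rearranging, k^(1−α) = s / (n + δ).
k^0.62 = 0.38 / (0.029 + 0.104) = 0.38 / 0.133 = 2.8571
k* = 2.8571^(1/0.62) ≈ 5.4371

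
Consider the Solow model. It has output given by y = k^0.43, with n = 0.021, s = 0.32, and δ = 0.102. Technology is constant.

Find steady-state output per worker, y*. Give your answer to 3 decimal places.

Steady state requires s·f(k) = (n + δ)·k, i.e. s·k^α = (n + δ)·k.
Rearranging, k^(1−α) = s / (n + δ).
k^0.57 = 0.32 / (0.021 + 0.102) = 0.32 / 0.123 = 2.6016
k* = 2.6016^(1/0.57) ≈ 5.3517
y* = (k*)^α = 5.3517^0.43 ≈ 2.0571

y* = 2.057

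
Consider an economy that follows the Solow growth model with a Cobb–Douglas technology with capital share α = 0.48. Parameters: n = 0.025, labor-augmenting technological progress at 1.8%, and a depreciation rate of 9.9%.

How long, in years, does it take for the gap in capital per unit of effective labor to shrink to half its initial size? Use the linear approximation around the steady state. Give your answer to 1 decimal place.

about 9.4 years

Near the steady state the convergence rate is λ = (1 − α)(n + g + δ).
λ = (1 − 0.48) × 0.142 = 0.52 × 0.142 = 0.07384
Half-life = ln 2 / λ = 0.6931 / 0.07384 ≈ 9.39 years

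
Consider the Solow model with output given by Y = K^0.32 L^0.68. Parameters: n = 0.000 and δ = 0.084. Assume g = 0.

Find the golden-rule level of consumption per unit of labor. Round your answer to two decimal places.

c_gold ≈ 1.28

At the golden rule, f'(k) = n + δ, so α·k^(α−1) = n + δ and k_gold = (α/(n + δ))^(1/(1−α)).
k_gold = (0.32/0.084)^(1/0.68) = 3.8095^1.4706 ≈ 7.1487
c_gold = f(k_gold) − (n + δ)·k_gold = 1.8765 − 0.084×7.1487 ≈ 1.2760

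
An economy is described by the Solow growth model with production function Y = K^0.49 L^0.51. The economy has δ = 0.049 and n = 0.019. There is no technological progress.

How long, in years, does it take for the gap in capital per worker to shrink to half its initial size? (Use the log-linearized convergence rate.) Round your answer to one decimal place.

t_½ ≈ 20.0 years

Near the steady state the convergence rate is λ = (1 − α)(n + δ).
λ = (1 − 0.49) × 0.068 = 0.51 × 0.068 = 0.03468
Half-life = ln 2 / λ = 0.6931 / 0.03468 ≈ 19.99 years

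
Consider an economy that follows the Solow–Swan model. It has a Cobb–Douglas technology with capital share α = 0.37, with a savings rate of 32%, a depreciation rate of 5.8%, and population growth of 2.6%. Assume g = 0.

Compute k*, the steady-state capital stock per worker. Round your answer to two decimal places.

k* ≈ 8.36

At the steady state, Δk = 0, so s·k^α = (n + δ)·k.
Dividing both sides by k: k^(1−α) = s / (n + δ).
k^0.63 = 0.32 / (0.026 + 0.058) = 0.32 / 0.084 = 3.8095
k* = 3.8095^(1/0.63) ≈ 8.3563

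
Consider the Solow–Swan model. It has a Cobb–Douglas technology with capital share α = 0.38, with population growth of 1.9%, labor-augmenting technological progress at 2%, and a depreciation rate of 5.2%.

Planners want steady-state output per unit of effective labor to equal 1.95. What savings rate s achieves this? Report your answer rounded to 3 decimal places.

s ≈ 0.271

At the steady state, Δk = 0, so s·k^α = (n + g + δ)·k.
Since y* = [s/(n + g + δ)]^(α/(1−α)), we have s/(n + g + δ) = (y*)^((1−α)/α) = 1.95^1.6316 = 2.9732.
Therefore s = 2.9732 × (n + g + δ) = 2.9732 × 0.091 = 0.2706.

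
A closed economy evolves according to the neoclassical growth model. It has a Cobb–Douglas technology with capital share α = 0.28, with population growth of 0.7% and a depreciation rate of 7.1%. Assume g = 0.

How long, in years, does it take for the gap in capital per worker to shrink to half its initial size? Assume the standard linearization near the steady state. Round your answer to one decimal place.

Near the steady state the convergence rate is λ = (1 − α)(n + δ).
λ = (1 − 0.28) × 0.078 = 0.72 × 0.078 = 0.05616
Half-life = ln 2 / λ = 0.6931 / 0.05616 ≈ 12.34 years

about 12.3 years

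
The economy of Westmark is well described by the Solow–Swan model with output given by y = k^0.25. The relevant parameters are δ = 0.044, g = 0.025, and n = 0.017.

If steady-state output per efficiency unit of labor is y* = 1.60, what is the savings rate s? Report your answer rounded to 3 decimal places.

In steady state, investment equals break-even investment: s·k^α = (n + g + δ)·k.
Since y* = [s/(n + g + δ)]^(α/(1−α)), we have s/(n + g + δ) = (y*)^((1−α)/α) = 1.60^3 = 4.0960.
Therefore s = 4.0960 × (n + g + δ) = 4.0960 × 0.086 = 0.3523.

s ≈ 0.352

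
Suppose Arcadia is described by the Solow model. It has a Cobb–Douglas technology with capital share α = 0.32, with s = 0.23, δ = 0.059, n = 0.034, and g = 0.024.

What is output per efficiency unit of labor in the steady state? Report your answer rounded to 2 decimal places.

y* ≈ 1.37

At the steady state, Δk = 0, so s·k^α = (n + g + δ)·k.
Dividing both sides by k: k^(1−α) = s / (n + g + δ).
k^0.68 = 0.23 / (0.034 + 0.024 + 0.059) = 0.23 / 0.117 = 1.9658
k* = 1.9658^(1/0.68) ≈ 2.7019
y* = (k*)^α = 2.7019^0.32 ≈ 1.3745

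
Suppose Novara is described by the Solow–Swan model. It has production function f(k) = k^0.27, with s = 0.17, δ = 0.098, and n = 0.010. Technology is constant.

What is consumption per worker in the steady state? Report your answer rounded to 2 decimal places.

In steady state, investment equals break-even investment: s·k^α = (n + δ)·k.
Dividing both sides by k: k^(1−α) = s / (n + δ).
k^0.73 = 0.17 / (0.010 + 0.098) = 0.17 / 0.108 = 1.5741
k* = 1.5741^(1/0.73) ≈ 1.8617
y* = (k*)^α = 1.8617^0.27 ≈ 1.1827
c* = (1 − s)·y* = (1 − 0.17) × 1.1827 ≈ 0.9816

c* ≈ 0.98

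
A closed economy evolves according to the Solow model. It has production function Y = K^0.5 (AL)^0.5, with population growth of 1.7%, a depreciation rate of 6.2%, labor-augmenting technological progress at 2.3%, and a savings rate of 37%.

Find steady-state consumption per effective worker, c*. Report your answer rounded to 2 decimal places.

c* ≈ 2.29

At the steady state, Δk = 0, so s·k^α = (n + g + δ)·k.
Dividing both sides by k: k^(1−α) = s / (n + g + δ).
k^0.5 = 0.37 / (0.017 + 0.023 + 0.062) = 0.37 / 0.102 = 3.6275
k* = 3.6275^(1/0.5) ≈ 13.1588
y* = (k*)^α = 13.1588^0.5 ≈ 3.6275
c* = (1 − s)·y* = (1 − 0.37) × 3.6275 ≈ 2.2853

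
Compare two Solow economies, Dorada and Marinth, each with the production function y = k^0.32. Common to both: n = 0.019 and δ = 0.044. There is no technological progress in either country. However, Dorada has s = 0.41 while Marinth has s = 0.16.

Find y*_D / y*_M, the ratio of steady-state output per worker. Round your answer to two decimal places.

Steady-state y* = [s/(n + δ)]^(α/(1−α)), so the ratio is [ (s_D/(n + δ)_D) / (s_M/(n + δ)_M) ]^0.4706.
s_D/(n + δ)_D = 0.41/0.063 = 6.5079; s_M/(n + δ)_M = 0.16/0.063 = 2.5397.
Ratio = (6.5079/2.5397)^0.4706 = 2.5625^0.4706 ≈ 1.5571

ratio ≈ 1.56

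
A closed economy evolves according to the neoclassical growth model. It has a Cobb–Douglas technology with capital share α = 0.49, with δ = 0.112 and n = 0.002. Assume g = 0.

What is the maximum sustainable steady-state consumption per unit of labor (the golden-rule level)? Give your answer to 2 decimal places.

c_gold ≈ 2.07

At the golden rule, f'(k) = n + δ, so α·k^(α−1) = n + δ and k_gold = (α/(n + δ))^(1/(1−α)).
k_gold = (0.49/0.114)^(1/0.51) = 4.2982^1.9608 ≈ 17.4481
c_gold = f(k_gold) − (n + δ)·k_gold = 4.0594 − 0.114×17.4481 ≈ 2.0703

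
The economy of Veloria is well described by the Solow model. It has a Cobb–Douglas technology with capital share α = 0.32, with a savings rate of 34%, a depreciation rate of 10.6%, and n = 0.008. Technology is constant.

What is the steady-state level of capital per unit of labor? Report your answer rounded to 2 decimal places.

k* = 4.99

In steady state, investment equals break-even investment: s·k^α = (n + δ)·k.
Rearranging, k^(1−α) = s / (n + δ).
k^0.68 = 0.34 / (0.008 + 0.106) = 0.34 / 0.114 = 2.9825
k* = 2.9825^(1/0.68) ≈ 4.9878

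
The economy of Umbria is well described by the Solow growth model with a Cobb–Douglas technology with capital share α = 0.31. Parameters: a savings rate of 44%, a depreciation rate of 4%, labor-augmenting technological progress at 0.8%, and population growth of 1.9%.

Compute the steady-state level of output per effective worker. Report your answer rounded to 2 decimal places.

y* ≈ 2.33

Steady state requires s·f(k) = (n + g + δ)·k, i.e. s·k^α = (n + g + δ)·k.
Dividing both sides by k: k^(1−α) = s / (n + g + δ).
k^0.69 = 0.44 / (0.019 + 0.008 + 0.040) = 0.44 / 0.067 = 6.5672
k* = 6.5672^(1/0.69) ≈ 15.2971
y* = (k*)^α = 15.2971^0.31 ≈ 2.3293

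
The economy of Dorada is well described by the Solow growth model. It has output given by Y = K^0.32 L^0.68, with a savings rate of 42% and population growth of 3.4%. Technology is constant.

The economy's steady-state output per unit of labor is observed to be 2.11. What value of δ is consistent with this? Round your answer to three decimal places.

In steady state, investment equals break-even investment: s·k^α = (n + δ)·k.
Since y* = [s/(n + δ)]^(α/(1−α)), we have s/(n + δ) = (y*)^((1−α)/α) = 2.11^2.125 = 4.8877.
Therefore n + δ = s / 4.8877 = 0.42 / 4.8877 = 0.0859, so δ = 0.0859 − 0.034 = 0.0519.

δ ≈ 0.052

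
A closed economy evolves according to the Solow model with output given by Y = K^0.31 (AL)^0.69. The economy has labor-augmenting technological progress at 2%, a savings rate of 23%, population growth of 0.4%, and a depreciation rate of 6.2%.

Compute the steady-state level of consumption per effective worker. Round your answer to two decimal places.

c* ≈ 1.20

Steady state requires s·f(k) = (n + g + δ)·k, i.e. s·k^α = (n + g + δ)·k.
Rearranging, k^(1−α) = s / (n + g + δ).
k^0.69 = 0.23 / (0.004 + 0.020 + 0.062) = 0.23 / 0.086 = 2.6744
k* = 2.6744^(1/0.69) ≈ 4.1607
y* = (k*)^α = 4.1607^0.31 ≈ 1.5558
c* = (1 − s)·y* = (1 − 0.23) × 1.5558 ≈ 1.1980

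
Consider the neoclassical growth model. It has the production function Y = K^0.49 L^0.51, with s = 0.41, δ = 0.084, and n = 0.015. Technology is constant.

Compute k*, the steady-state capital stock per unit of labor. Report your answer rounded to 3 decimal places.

k* ≈ 16.222

At the steady state, Δk = 0, so s·k^α = (n + δ)·k.
Rearranging, k^(1−α) = s / (n + δ).
k^0.51 = 0.41 / (0.015 + 0.084) = 0.41 / 0.099 = 4.1414
k* = 4.1414^(1/0.51) ≈ 16.2216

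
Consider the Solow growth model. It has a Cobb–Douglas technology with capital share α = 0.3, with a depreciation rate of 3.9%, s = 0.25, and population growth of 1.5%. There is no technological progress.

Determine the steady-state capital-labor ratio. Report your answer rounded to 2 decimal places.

Steady state requires s·f(k) = (n + δ)·k, i.e. s·k^α = (n + δ)·k.
Rearranging, k^(1−α) = s / (n + δ).
k^0.7 = 0.25 / (0.015 + 0.039) = 0.25 / 0.054 = 4.6296
k* = 4.6296^(1/0.7) ≈ 8.9285

k* = 8.93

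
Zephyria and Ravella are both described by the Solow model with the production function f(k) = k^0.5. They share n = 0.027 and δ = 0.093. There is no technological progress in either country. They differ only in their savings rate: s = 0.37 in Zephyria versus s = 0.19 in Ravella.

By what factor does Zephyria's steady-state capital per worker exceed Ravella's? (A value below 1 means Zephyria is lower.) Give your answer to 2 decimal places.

ratio ≈ 3.79

Steady-state k* = [s/(n + δ)]^(1/(1−α)), so the ratio is [ (s_Z/(n + δ)_Z) / (s_R/(n + δ)_R) ]^2.
s_Z/(n + δ)_Z = 0.37/0.120 = 3.0833; s_R/(n + δ)_R = 0.19/0.120 = 1.5833.
Ratio = (3.0833/1.5833)^2 = 1.9474^2 ≈ 3.7924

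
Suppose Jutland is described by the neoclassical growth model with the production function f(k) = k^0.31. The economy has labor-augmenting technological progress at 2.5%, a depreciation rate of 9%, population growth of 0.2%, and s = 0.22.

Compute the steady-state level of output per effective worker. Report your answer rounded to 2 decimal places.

y* = 1.33

Steady state requires s·f(k) = (n + g + δ)·k, i.e. s·k^α = (n + g + δ)·k.
Rearranging, k^(1−α) = s / (n + g + δ).
k^0.69 = 0.22 / (0.002 + 0.025 + 0.090) = 0.22 / 0.117 = 1.8803
k* = 1.8803^(1/0.69) ≈ 2.4971
y* = (k*)^α = 2.4971^0.31 ≈ 1.3280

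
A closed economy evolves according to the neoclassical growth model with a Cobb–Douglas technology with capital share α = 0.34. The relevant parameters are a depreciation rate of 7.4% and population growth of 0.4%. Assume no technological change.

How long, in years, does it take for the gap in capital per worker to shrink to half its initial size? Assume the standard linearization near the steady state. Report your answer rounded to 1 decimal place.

Near the steady state the convergence rate is λ = (1 − α)(n + δ).
λ = (1 − 0.34) × 0.078 = 0.66 × 0.078 = 0.05148
Half-life = ln 2 / λ = 0.6931 / 0.05148 ≈ 13.46 years

t_½ ≈ 13.5 years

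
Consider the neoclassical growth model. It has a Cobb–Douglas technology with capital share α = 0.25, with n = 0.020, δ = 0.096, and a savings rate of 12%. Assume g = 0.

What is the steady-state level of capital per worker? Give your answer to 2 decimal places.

Steady state requires s·f(k) = (n + δ)·k, i.e. s·k^α = (n + δ)·k.
Dividing both sides by k: k^(1−α) = s / (n + δ).
k^0.75 = 0.12 / (0.020 + 0.096) = 0.12 / 0.116 = 1.0345
k* = 1.0345^(1/0.75) ≈ 1.0463

k* = 1.05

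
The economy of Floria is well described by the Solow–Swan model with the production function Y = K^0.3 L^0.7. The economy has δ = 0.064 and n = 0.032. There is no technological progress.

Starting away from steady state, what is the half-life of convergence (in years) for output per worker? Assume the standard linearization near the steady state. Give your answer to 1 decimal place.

Near the steady state the convergence rate is λ = (1 − α)(n + δ).
λ = (1 − 0.3) × 0.096 = 0.7 × 0.096 = 0.0672
Half-life = ln 2 / λ = 0.6931 / 0.0672 ≈ 10.31 years

t_½ ≈ 10.3 years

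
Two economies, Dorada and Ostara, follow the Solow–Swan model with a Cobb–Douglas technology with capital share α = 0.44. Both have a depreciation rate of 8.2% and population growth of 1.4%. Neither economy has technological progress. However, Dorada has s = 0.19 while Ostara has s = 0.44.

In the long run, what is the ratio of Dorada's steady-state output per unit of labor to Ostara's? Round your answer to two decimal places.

Steady-state y* = [s/(n + δ)]^(α/(1−α)), so the ratio is [ (s_D/(n + δ)_D) / (s_O/(n + δ)_O) ]^0.7857.
s_D/(n + δ)_D = 0.19/0.096 = 1.9792; s_O/(n + δ)_O = 0.44/0.096 = 4.5833.
Ratio = (1.9792/4.5833)^0.7857 = 0.4318^0.7857 ≈ 0.5169

y*_D / y*_O ≈ 0.52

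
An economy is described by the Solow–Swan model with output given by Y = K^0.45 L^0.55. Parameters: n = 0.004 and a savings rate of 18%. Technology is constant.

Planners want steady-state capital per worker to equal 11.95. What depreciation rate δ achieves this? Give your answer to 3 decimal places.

δ ≈ 0.042

At the steady state, Δk = 0, so s·k^α = (n + δ)·k.
So s / (n + δ) = (k*)^(1−α) = 11.95^0.55 = 3.9134.
Therefore n + δ = s / 3.9134 = 0.18 / 3.9134 = 0.0460, so δ = 0.0460 − 0.004 = 0.0420.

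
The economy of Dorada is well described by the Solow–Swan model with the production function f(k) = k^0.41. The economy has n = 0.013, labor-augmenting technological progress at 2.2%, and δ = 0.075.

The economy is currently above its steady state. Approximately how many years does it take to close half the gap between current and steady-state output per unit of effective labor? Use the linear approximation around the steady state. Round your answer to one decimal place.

half-life ≈ 10.7 years

Near the steady state the convergence rate is λ = (1 − α)(n + g + δ).
λ = (1 − 0.41) × 0.110 = 0.59 × 0.110 = 0.0649
Half-life = ln 2 / λ = 0.6931 / 0.0649 ≈ 10.68 years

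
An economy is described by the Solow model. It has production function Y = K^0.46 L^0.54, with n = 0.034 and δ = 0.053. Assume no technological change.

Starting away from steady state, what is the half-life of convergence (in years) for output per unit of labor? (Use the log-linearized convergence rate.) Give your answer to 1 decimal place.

t_½ ≈ 14.8 years

Near the steady state the convergence rate is λ = (1 − α)(n + δ).
λ = (1 − 0.46) × 0.087 = 0.54 × 0.087 = 0.04698
Half-life = ln 2 / λ = 0.6931 / 0.04698 ≈ 14.75 years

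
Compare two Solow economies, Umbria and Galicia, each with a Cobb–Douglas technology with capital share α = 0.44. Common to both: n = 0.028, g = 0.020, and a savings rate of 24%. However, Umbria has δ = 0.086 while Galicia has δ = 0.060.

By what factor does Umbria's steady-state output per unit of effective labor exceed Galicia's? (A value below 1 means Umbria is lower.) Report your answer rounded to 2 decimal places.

Steady-state y* = [s/(n + g + δ)]^(α/(1−α)), so the ratio is [ (s_U/(n + g + δ)_U) / (s_G/(n + g + δ)_G) ]^0.7857.
s_U/(n + g + δ)_U = 0.24/0.134 = 1.7910; s_G/(n + g + δ)_G = 0.24/0.108 = 2.2222.
Ratio = (1.7910/2.2222)^0.7857 = 0.8060^0.7857 ≈ 0.8441

y*_U / y*_G ≈ 0.84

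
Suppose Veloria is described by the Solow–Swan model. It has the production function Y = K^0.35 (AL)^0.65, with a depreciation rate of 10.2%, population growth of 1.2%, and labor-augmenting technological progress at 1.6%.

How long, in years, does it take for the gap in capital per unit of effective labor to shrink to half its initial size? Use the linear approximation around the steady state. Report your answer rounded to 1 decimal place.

Near the steady state the convergence rate is λ = (1 − α)(n + g + δ).
λ = (1 − 0.35) × 0.130 = 0.65 × 0.130 = 0.0845
Half-life = ln 2 / λ = 0.6931 / 0.0845 ≈ 8.20 years

half-life ≈ 8.2 years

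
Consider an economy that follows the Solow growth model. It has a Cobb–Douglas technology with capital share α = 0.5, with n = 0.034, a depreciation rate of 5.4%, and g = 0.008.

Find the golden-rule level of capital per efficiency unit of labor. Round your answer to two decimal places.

k_gold ≈ 27.13

The golden rule sets f'(k) = n + g + δ, i.e. α·k^(α−1) = n + g + δ.
So k^(1−α) = α / (n + g + δ) = 0.5 / 0.096 = 5.2083.
k_gold = 5.2083^(1/0.5) ≈ 27.1264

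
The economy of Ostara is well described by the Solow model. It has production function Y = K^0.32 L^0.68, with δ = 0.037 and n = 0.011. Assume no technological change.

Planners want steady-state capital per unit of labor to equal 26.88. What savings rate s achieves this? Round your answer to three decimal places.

s ≈ 0.450

Steady state requires s·f(k) = (n + δ)·k, i.e. s·k^α = (n + δ)·k.
So s / (n + δ) = (k*)^(1−α) = 26.88^0.68 = 9.3759.
Therefore s = 9.3759 × (n + δ) = 9.3759 × 0.048 = 0.4500.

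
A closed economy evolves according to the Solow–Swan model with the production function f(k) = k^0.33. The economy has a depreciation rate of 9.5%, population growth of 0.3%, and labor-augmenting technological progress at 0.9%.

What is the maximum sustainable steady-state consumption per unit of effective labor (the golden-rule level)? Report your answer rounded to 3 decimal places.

c_gold ≈ 1.167

At the golden rule, f'(k) = n + g + δ, so α·k^(α−1) = n + g + δ and k_gold = (α/(n + g + δ))^(1/(1−α)).
k_gold = (0.33/0.107)^(1/0.67) = 3.0841^1.4925 ≈ 5.3706
c_gold = f(k_gold) − (n + g + δ)·k_gold = 1.7414 − 0.107×5.3706 ≈ 1.1667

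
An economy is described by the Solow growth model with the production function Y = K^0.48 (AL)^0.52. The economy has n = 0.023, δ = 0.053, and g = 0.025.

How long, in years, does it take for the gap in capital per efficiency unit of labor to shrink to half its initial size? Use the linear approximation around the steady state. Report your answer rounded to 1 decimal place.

Near the steady state the convergence rate is λ = (1 − α)(n + g + δ).
λ = (1 − 0.48) × 0.101 = 0.52 × 0.101 = 0.05252
Half-life = ln 2 / λ = 0.6931 / 0.05252 ≈ 13.20 years

about 13.2 years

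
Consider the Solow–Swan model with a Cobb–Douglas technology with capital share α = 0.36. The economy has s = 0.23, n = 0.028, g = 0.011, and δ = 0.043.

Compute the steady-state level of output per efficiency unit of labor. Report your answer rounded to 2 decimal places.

At the steady state, Δk = 0, so s·k^α = (n + g + δ)·k.
Dividing both sides by k: k^(1−α) = s / (n + g + δ).
k^0.64 = 0.23 / (0.028 + 0.011 + 0.043) = 0.23 / 0.082 = 2.8049
k* = 2.8049^(1/0.64) ≈ 5.0104
y* = (k*)^α = 5.0104^0.36 ≈ 1.7863

y* = 1.79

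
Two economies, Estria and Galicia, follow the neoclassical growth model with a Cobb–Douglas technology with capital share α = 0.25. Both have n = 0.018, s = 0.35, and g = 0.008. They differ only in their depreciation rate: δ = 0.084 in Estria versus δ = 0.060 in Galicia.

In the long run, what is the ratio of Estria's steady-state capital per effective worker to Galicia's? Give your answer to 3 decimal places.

Steady-state k* = [s/(n + g + δ)]^(1/(1−α)), so the ratio is [ (s_E/(n + g + δ)_E) / (s_G/(n + g + δ)_G) ]^1.3333.
s_E/(n + g + δ)_E = 0.35/0.110 = 3.1818; s_G/(n + g + δ)_G = 0.35/0.086 = 4.0698.
Ratio = (3.1818/4.0698)^1.3333 = 0.7818^1.3333 ≈ 0.7202

k*_E / k*_G ≈ 0.720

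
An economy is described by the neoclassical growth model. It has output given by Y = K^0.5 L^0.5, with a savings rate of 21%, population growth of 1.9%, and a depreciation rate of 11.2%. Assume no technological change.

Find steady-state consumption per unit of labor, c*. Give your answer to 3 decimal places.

c* = 1.266

In steady state, investment equals break-even investment: s·k^α = (n + δ)·k.
Dividing both sides by k: k^(1−α) = s / (n + δ).
k^0.5 = 0.21 / (0.019 + 0.112) = 0.21 / 0.131 = 1.6031
k* = 1.6031^(1/0.5) ≈ 2.5699
y* = (k*)^α = 2.5699^0.5 ≈ 1.6031
c* = (1 − s)·y* = (1 − 0.21) × 1.6031 ≈ 1.2664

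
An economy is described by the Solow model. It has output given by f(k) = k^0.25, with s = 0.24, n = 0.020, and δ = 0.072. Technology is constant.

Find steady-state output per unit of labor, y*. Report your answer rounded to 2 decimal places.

y* ≈ 1.38

Steady state requires s·f(k) = (n + δ)·k, i.e. s·k^α = (n + δ)·k.
Rearranging, k^(1−α) = s / (n + δ).
k^0.75 = 0.24 / (0.020 + 0.072) = 0.24 / 0.092 = 2.6087
k* = 2.6087^(1/0.75) ≈ 3.5911
y* = (k*)^α = 3.5911^0.25 ≈ 1.3766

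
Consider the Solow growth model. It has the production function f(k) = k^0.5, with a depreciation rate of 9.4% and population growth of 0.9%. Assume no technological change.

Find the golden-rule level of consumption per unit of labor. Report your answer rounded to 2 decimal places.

At the golden rule, f'(k) = n + δ, so α·k^(α−1) = n + δ and k_gold = (α/(n + δ))^(1/(1−α)).
k_gold = (0.5/0.103)^(1/0.5) = 4.8544^2 ≈ 23.5652
c_gold = f(k_gold) − (n + δ)·k_gold = 4.8544 − 0.103×23.5652 ≈ 2.4272

c_gold ≈ 2.43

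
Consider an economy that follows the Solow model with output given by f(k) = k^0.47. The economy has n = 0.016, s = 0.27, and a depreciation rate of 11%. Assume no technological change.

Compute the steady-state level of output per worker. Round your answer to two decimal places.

y* = 1.97

Steady state requires s·f(k) = (n + δ)·k, i.e. s·k^α = (n + δ)·k.
Dividing both sides by k: k^(1−α) = s / (n + δ).
k^0.53 = 0.27 / (0.016 + 0.110) = 0.27 / 0.126 = 2.1429
k* = 2.1429^(1/0.53) ≈ 4.2124
y* = (k*)^α = 4.2124^0.47 ≈ 1.9658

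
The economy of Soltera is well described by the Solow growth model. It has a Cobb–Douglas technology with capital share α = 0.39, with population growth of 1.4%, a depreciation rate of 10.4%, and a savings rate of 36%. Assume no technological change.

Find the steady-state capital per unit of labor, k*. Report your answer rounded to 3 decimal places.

Steady state requires s·f(k) = (n + δ)·k, i.e. s·k^α = (n + δ)·k.
Dividing both sides by k: k^(1−α) = s / (n + δ).
k^0.61 = 0.36 / (0.014 + 0.104) = 0.36 / 0.118 = 3.0508
k* = 3.0508^(1/0.61) ≈ 6.2247

k* ≈ 6.225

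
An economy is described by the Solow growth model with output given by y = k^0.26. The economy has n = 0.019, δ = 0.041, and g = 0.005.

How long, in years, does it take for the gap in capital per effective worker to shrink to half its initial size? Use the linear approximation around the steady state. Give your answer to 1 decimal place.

t_½ ≈ 14.4 years

Near the steady state the convergence rate is λ = (1 − α)(n + g + δ).
λ = (1 − 0.26) × 0.065 = 0.74 × 0.065 = 0.0481
Half-life = ln 2 / λ = 0.6931 / 0.0481 ≈ 14.41 years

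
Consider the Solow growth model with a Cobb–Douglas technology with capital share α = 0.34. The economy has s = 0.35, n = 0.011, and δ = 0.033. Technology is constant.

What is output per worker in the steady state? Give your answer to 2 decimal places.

At the steady state, Δk = 0, so s·k^α = (n + δ)·k.
Rearranging, k^(1−α) = s / (n + δ).
k^0.66 = 0.35 / (0.011 + 0.033) = 0.35 / 0.044 = 7.9545
k* = 7.9545^(1/0.66) ≈ 23.1507
y* = (k*)^α = 23.1507^0.34 ≈ 2.9104

y* = 2.91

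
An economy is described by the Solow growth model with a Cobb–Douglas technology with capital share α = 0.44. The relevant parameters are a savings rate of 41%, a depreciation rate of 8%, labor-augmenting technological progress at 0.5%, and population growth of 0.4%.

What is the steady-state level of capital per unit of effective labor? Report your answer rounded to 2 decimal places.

Steady state requires s·f(k) = (n + g + δ)·k, i.e. s·k^α = (n + g + δ)·k.
Dividing both sides by k: k^(1−α) = s / (n + g + δ).
k^0.56 = 0.41 / (0.004 + 0.005 + 0.080) = 0.41 / 0.089 = 4.6067
k* = 4.6067^(1/0.56) ≈ 15.2977

k* ≈ 15.30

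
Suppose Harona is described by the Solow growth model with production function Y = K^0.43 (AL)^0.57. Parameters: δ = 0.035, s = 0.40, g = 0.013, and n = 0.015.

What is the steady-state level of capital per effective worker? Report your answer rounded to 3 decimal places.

In steady state, investment equals break-even investment: s·k^α = (n + g + δ)·k.
Dividing both sides by k: k^(1−α) = s / (n + g + δ).
k^0.57 = 0.40 / (0.015 + 0.013 + 0.035) = 0.40 / 0.063 = 6.3492
k* = 6.3492^(1/0.57) ≈ 25.6023

k* = 25.602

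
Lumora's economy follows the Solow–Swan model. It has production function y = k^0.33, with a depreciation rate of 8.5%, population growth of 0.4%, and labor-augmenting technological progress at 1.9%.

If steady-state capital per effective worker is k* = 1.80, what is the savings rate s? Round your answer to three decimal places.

At the steady state, Δk = 0, so s·k^α = (n + g + δ)·k.
So s / (n + g + δ) = (k*)^(1−α) = 1.80^0.67 = 1.4826.
Therefore s = 1.4826 × (n + g + δ) = 1.4826 × 0.108 = 0.1601.

s ≈ 0.160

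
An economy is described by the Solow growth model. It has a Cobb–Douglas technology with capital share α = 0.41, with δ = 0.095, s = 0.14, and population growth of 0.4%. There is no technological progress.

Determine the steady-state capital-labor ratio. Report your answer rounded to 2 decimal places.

k* = 1.80

At the steady state, Δk = 0, so s·k^α = (n + δ)·k.
Rearranging, k^(1−α) = s / (n + δ).
k^0.59 = 0.14 / (0.004 + 0.095) = 0.14 / 0.099 = 1.4141
k* = 1.4141^(1/0.59) ≈ 1.7991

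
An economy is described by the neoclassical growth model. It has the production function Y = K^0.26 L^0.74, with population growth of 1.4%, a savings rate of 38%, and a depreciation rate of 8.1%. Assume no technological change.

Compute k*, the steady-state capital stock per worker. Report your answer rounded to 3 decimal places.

Steady state requires s·f(k) = (n + δ)·k, i.e. s·k^α = (n + δ)·k.
Dividing both sides by k: k^(1−α) = s / (n + δ).
k^0.74 = 0.38 / (0.014 + 0.081) = 0.38 / 0.095 = 4.0000
k* = 4.0000^(1/0.74) ≈ 6.5102

k* ≈ 6.510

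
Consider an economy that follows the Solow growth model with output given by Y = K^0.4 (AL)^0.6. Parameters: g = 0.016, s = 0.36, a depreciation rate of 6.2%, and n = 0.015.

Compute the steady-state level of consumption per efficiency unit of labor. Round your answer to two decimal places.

c* = 1.58

Steady state requires s·f(k) = (n + g + δ)·k, i.e. s·k^α = (n + g + δ)·k.
Dividing both sides by k: k^(1−α) = s / (n + g + δ).
k^0.6 = 0.36 / (0.015 + 0.016 + 0.062) = 0.36 / 0.093 = 3.8710
k* = 3.8710^(1/0.6) ≈ 9.5434
y* = (k*)^α = 9.5434^0.4 ≈ 2.4654
c* = (1 − s)·y* = (1 − 0.36) × 2.4654 ≈ 1.5779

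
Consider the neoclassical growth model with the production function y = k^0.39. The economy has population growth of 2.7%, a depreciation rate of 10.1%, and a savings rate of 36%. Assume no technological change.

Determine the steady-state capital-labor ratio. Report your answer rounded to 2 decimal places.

k* ≈ 5.45

In steady state, investment equals break-even investment: s·k^α = (n + δ)·k.
Dividing both sides by k: k^(1−α) = s / (n + δ).
k^0.61 = 0.36 / (0.027 + 0.101) = 0.36 / 0.128 = 2.8125
k* = 2.8125^(1/0.61) ≈ 5.4478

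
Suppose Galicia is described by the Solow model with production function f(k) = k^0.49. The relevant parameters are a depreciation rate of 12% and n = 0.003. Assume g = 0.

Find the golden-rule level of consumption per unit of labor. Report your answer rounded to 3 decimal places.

c_gold ≈ 1.925

At the golden rule, f'(k) = n + δ, so α·k^(α−1) = n + δ and k_gold = (α/(n + δ))^(1/(1−α)).
k_gold = (0.49/0.123)^(1/0.51) = 3.9837^1.9608 ≈ 15.0329
c_gold = f(k_gold) − (n + δ)·k_gold = 3.7736 − 0.123×15.0329 ≈ 1.9246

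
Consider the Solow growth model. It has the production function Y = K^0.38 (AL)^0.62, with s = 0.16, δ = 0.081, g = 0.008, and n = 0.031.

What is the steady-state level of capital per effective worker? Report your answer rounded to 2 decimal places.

At the steady state, Δk = 0, so s·k^α = (n + g + δ)·k.
Dividing both sides by k: k^(1−α) = s / (n + g + δ).
k^0.62 = 0.16 / (0.031 + 0.008 + 0.081) = 0.16 / 0.120 = 1.3333
k* = 1.3333^(1/0.62) ≈ 1.5904

k* ≈ 1.59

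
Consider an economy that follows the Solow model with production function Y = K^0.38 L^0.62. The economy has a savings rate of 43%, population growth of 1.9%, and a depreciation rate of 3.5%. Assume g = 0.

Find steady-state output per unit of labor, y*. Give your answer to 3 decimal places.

y* = 3.567

At the steady state, Δk = 0, so s·k^α = (n + δ)·k.
Rearranging, k^(1−α) = s / (n + δ).
k^0.62 = 0.43 / (0.019 + 0.035) = 0.43 / 0.054 = 7.9630
k* = 7.9630^(1/0.62) ≈ 28.4020
y* = (k*)^α = 28.4020^0.38 ≈ 3.5667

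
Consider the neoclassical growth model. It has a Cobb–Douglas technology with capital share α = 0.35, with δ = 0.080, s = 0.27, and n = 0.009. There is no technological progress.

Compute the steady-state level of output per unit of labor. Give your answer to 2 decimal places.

y* ≈ 1.82

In steady state, investment equals break-even investment: s·k^α = (n + δ)·k.
Rearranging, k^(1−α) = s / (n + δ).
k^0.65 = 0.27 / (0.009 + 0.080) = 0.27 / 0.089 = 3.0337
k* = 3.0337^(1/0.65) ≈ 5.5144
y* = (k*)^α = 5.5144^0.35 ≈ 1.8177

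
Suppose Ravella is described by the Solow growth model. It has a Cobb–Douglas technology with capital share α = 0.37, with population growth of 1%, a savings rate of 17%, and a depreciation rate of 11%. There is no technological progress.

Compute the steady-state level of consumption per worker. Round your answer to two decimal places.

In steady state, investment equals break-even investment: s·k^α = (n + δ)·k.
Dividing both sides by k: k^(1−α) = s / (n + δ).
k^0.63 = 0.17 / (0.010 + 0.110) = 0.17 / 0.120 = 1.4167
k* = 1.4167^(1/0.63) ≈ 1.7383
y* = (k*)^α = 1.7383^0.37 ≈ 1.2270
c* = (1 − s)·y* = (1 − 0.17) × 1.2270 ≈ 1.0184

c* = 1.02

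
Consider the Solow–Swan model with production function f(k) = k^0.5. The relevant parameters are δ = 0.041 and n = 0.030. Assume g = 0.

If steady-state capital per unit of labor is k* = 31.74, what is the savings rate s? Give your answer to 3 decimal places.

s ≈ 0.400

In steady state, investment equals break-even investment: s·k^α = (n + δ)·k.
So s / (n + δ) = (k*)^(1−α) = 31.74^0.5 = 5.6338.
Therefore s = 5.6338 × (n + δ) = 5.6338 × 0.071 = 0.4000.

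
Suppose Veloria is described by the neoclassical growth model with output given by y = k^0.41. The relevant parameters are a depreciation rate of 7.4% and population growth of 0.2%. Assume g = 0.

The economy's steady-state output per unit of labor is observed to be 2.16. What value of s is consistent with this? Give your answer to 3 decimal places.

s ≈ 0.230

At the steady state, Δk = 0, so s·k^α = (n + δ)·k.
Since y* = [s/(n + δ)]^(α/(1−α)), we have s/(n + δ) = (y*)^((1−α)/α) = 2.16^1.439 = 3.0289.
Therefore s = 3.0289 × (n + δ) = 3.0289 × 0.076 = 0.2302.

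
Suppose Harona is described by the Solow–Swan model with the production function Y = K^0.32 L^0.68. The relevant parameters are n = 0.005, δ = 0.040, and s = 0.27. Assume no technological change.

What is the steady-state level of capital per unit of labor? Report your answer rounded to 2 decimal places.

At the steady state, Δk = 0, so s·k^α = (n + δ)·k.
Rearranging, k^(1−α) = s / (n + δ).
k^0.68 = 0.27 / (0.005 + 0.040) = 0.27 / 0.045 = 6.0000
k* = 6.0000^(1/0.68) ≈ 13.9425

k* ≈ 13.94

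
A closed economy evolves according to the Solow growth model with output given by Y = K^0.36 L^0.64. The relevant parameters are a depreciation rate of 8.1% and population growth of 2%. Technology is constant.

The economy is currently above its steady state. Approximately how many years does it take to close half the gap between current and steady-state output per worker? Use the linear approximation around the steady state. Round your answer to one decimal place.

Near the steady state the convergence rate is λ = (1 − α)(n + δ).
λ = (1 − 0.36) × 0.101 = 0.64 × 0.101 = 0.06464
Half-life = ln 2 / λ = 0.6931 / 0.06464 ≈ 10.72 years

half-life ≈ 10.7 years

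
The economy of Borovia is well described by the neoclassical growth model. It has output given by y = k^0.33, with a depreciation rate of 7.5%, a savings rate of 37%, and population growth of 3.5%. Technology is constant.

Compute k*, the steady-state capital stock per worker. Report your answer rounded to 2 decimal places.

k* = 6.11

Steady state requires s·f(k) = (n + δ)·k, i.e. s·k^α = (n + δ)·k.
Dividing both sides by k: k^(1−α) = s / (n + δ).
k^0.67 = 0.37 / (0.035 + 0.075) = 0.37 / 0.110 = 3.3636
k* = 3.3636^(1/0.67) ≈ 6.1133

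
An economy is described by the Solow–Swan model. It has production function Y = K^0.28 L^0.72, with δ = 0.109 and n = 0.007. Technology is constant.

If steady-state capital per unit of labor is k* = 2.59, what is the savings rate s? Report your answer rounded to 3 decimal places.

At the steady state, Δk = 0, so s·k^α = (n + δ)·k.
So s / (n + δ) = (k*)^(1−α) = 2.59^0.72 = 1.9842.
Therefore s = 1.9842 × (n + δ) = 1.9842 × 0.116 = 0.2302.

s ≈ 0.230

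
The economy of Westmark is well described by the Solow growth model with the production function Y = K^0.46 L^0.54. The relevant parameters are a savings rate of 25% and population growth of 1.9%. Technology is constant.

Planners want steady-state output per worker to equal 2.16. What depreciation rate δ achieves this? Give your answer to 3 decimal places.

δ ≈ 0.082

At the steady state, Δk = 0, so s·k^α = (n + δ)·k.
Since y* = [s/(n + δ)]^(α/(1−α)), we have s/(n + δ) = (y*)^((1−α)/α) = 2.16^1.1739 = 2.4695.
Therefore n + δ = s / 2.4695 = 0.25 / 2.4695 = 0.1012, so δ = 0.1012 − 0.019 = 0.0822.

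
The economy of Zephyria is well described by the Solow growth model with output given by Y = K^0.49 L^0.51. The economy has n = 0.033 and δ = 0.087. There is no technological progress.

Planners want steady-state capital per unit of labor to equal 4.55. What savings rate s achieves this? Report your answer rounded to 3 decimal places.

s ≈ 0.260

In steady state, investment equals break-even investment: s·k^α = (n + δ)·k.
So s / (n + δ) = (k*)^(1−α) = 4.55^0.51 = 2.1656.
Therefore s = 2.1656 × (n + δ) = 2.1656 × 0.120 = 0.2599.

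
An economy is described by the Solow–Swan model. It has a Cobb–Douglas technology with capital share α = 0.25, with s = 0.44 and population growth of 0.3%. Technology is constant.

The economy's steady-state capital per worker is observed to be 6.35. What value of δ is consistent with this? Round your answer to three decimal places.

Steady state requires s·f(k) = (n + δ)·k, i.e. s·k^α = (n + δ)·k.
So s / (n + δ) = (k*)^(1−α) = 6.35^0.75 = 4.0002.
Therefore n + δ = s / 4.0002 = 0.44 / 4.0002 = 0.1100, so δ = 0.1100 − 0.003 = 0.1070.

δ ≈ 0.107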